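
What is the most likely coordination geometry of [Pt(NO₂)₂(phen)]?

square planar

Each nitro (N-bound nitrite) is −1; 1,10-phenanthroline is neutral; balancing the 0 overall charge requires Pt(II).
Group 10 minus oxidation state 2 gives a d⁸ configuration.
Counting donor atoms: 2×nitro (N-bound nitrite) (monodentate) → 2 donors; 1×1,10-phenanthroline (bidentate) → 2 donors. Coordination number = 4.
A 5d d⁸ ion has a large crystal-field splitting; square planar leaves the high-energy d_{x²−y²} orbital empty and maximises CFSE.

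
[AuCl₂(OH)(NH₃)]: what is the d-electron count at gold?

d8

Ligand charges: each chloride is −1; each hydroxide is −1; ammonia is neutral. With an overall charge of 0 the gold centre must be in the +3 oxidation state.
Group 11 minus oxidation state 3 gives a d⁸ configuration.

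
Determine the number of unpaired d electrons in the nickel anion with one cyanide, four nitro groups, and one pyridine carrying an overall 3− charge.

Summing ligand charges against the −3 overall charge gives an oxidation state of +2 for nickel.
Group 10 minus oxidation state 2 gives a d⁸ configuration.
In an octahedral field the d⁸ configuration is t₂g⁶e_g² (only one arrangement possible), giving 2 unpaired electrons.

2 unpaired electrons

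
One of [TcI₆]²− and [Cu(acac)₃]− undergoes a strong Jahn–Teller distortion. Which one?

[Cu(acac)₃]−

[TcI₆]²−: Ligand charges: each iodide is −1. With an overall charge of −2 the technetium centre must be in the +4 oxidation state. Group 7 minus oxidation state 4 gives a d³ configuration. The d³ configuration leaves the e_g set evenly filled (or empty) — no strong Jahn–Teller driving force.
[Cu(acac)₃]−: Summing ligand charges against the −1 overall charge gives an oxidation state of +2 for copper. Copper is a group-11 element; Cu(II) is therefore d⁹. The t₂g⁶e_g³ configuration has an unevenly filled e_g set; the Jahn–Teller theorem predicts a tetragonal distortion (typically axial elongation) to lift the degeneracy.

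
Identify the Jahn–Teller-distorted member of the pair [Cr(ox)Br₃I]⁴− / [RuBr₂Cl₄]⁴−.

[Cr(ox)Br₃I]⁴−: Summing ligand charges against the −4 overall charge gives an oxidation state of +2 for chromium. Cr sits in group 6, so the d-electron count is 6 − 2 = 4. Bromide, iodide, and oxalate are weak-field ligands for a first-row metal, so the complex is high-spin. The t₂g³e_g¹ (high-spin) configuration has an unevenly filled e_g set; the Jahn–Teller theorem predicts a tetragonal distortion (typically axial elongation) to lift the degeneracy.
[RuBr₂Cl₄]⁴−: Each bromide is −1; each chloride is −1; balancing the −4 overall charge requires Ru(II). Group 8 minus oxidation state 2 gives a d⁶ configuration. A 4d ion has a large Δₒ and is invariably low-spin. The d⁶ configuration leaves the e_g set evenly filled (or empty) — no strong Jahn–Teller driving force.

[Cr(ox)Br₃I]⁴−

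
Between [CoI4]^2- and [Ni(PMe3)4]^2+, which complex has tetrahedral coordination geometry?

For [CoI4]^2-: Summing ligand charges against the −2 overall charge gives an oxidation state of +2 for cobalt. Co sits in group 9, so the d-electron count is 9 − 2 = 7. For a high-spin 3d d⁷ ion with weak-field ligands the small Δₜ gives little square-planar CFSE advantage, so four ligands adopt the sterically favoured tetrahedral geometry. → tetrahedral.
For [Ni(PMe3)4]^2+: Trimethylphosphine is neutral; balancing the +2 overall charge requires Ni(II). Ni sits in group 10, so the d-electron count is 10 − 2 = 8. Trimethylphosphine is a strong-field ligand (high in the spectrochemical series). A 3d d⁸ ion with strong-field ligands gains enough CFSE to favour square planar over tetrahedral. → square planar.

[CoI4]^2-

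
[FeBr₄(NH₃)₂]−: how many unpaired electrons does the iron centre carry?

Ligand charges: each bromide is −1; ammonia is neutral. With an overall charge of −1 the iron centre must be in the +3 oxidation state.
Group 8 minus oxidation state 3 gives a d⁵ configuration.
The spin state decides the count: Bromide is a weak-field ligand for a first-row metal, so the complex is high-spin.
An octahedral high-spin d⁵ ion is t₂g³e_g², giving 5 unpaired electrons.

5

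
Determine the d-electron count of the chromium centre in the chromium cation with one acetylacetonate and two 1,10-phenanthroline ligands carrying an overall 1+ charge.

d⁴

Each acetylacetonate is −1; 1,10-phenanthroline is neutral; balancing the +1 overall charge requires Cr(II).
Chromium is a group-6 element; Cr(II) is therefore d⁴.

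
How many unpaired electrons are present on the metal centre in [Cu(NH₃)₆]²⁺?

Ligand charges: ammonia is neutral. With an overall charge of +2 the copper centre must be in the +2 oxidation state.
Copper is a group-11 element; Cu(II) is therefore d⁹.
In an octahedral field the d⁹ configuration is t₂g⁶e_g³ (only one arrangement possible), giving 1 unpaired electron.

1 unpaired electron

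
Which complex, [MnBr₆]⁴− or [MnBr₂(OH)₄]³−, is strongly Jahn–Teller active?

[MnBr₆]⁴−: Ligand charges: each bromide is −1. With an overall charge of −4 the manganese centre must be in the +2 oxidation state. Manganese is a group-7 element; Mn(II) is therefore d⁵. Bromide is a weak-field ligand for a first-row metal, so the complex is high-spin. The d⁵ configuration leaves the e_g set evenly filled (or empty) — no strong Jahn–Teller driving force.
[MnBr₂(OH)₄]³−: Ligand charges: each bromide is −1; each hydroxide is −1. With an overall charge of −3 the manganese centre must be in the +3 oxidation state. Manganese is a group-7 element; Mn(III) is therefore d⁴. Bromide and hydroxide are weak-field ligands for a first-row metal, so the complex is high-spin. The t₂g³e_g¹ (high-spin) configuration has an unevenly filled e_g set; the Jahn–Teller theorem predicts a tetragonal distortion (typically axial elongation) to lift the degeneracy.

[MnBr₂(OH)₄]³−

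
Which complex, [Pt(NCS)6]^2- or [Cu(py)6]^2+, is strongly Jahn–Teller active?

[Pt(NCS)6]^2-: Ligand charges: each isothiocyanate is −1. With an overall charge of −2 the platinum centre must be in the +4 oxidation state. Platinum is a group-10 element; Pt(IV) is therefore d⁶. A 5d ion has a large Δₒ and is invariably low-spin. The d⁶ configuration leaves the e_g set evenly filled (or empty) — no strong Jahn–Teller driving force.
[Cu(py)6]^2+: Pyridine is neutral; balancing the +2 overall charge requires Cu(II). Cu sits in group 11, so the d-electron count is 11 − 2 = 9. The t₂g⁶e_g³ configuration has an unevenly filled e_g set; the Jahn–Teller theorem predicts a tetragonal distortion (typically axial elongation) to lift the degeneracy.

[Cu(py)6]^2+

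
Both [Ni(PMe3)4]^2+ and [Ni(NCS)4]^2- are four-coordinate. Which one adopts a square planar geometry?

[Ni(PMe3)4]^2+

For [Ni(PMe3)4]^2+: Ligand charges: trimethylphosphine is neutral. With an overall charge of +2 the nickel centre must be in the +2 oxidation state. Group 10 minus oxidation state 2 gives a d⁸ configuration. Trimethylphosphine is a strong-field ligand (high in the spectrochemical series). A 3d d⁸ ion with strong-field ligands gains enough CFSE to favour square planar over tetrahedral. → square planar.
For [Ni(NCS)4]^2-: Each isothiocyanate is −1; balancing the −2 overall charge requires Ni(II). Ni sits in group 10, so the d-electron count is 10 − 2 = 8. Isothiocyanate is a weak-field ligand. With weak-field ligands the CFSE gain from square planar is small, so a 3d d⁸ ion takes the sterically preferred tetrahedral geometry. → tetrahedral.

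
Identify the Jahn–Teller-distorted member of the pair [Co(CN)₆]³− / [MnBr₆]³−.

[MnBr₆]³−

[Co(CN)₆]³−: Each cyanide is −1; balancing the −3 overall charge requires Co(III). Group 9 minus oxidation state 3 gives a d⁶ configuration. Co(III) has an exceptionally large octahedral splitting and is low-spin with essentially every ligand except fluoride. The d⁶ configuration leaves the e_g set evenly filled (or empty) — no strong Jahn–Teller driving force.
[MnBr₆]³−: Ligand charges: each bromide is −1. With an overall charge of −3 the manganese centre must be in the +3 oxidation state. Group 7 minus oxidation state 3 gives a d⁴ configuration. Bromide is a weak-field ligand for a first-row metal, so the complex is high-spin. The t₂g³e_g¹ (high-spin) configuration has an unevenly filled e_g set; the Jahn–Teller theorem predicts a tetragonal distortion (typically axial elongation) to lift the degeneracy.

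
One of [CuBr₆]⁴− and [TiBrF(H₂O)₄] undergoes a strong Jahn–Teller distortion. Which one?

[CuBr₆]⁴−: Each bromide is −1; balancing the −4 overall charge requires Cu(II). Cu sits in group 11, so the d-electron count is 11 − 2 = 9. The t₂g⁶e_g³ configuration has an unevenly filled e_g set; the Jahn–Teller theorem predicts a tetragonal distortion (typically axial elongation) to lift the degeneracy.
[TiBrF(H₂O)₄]: Each bromide is −1; each fluoride is −1; water is neutral; balancing the 0 overall charge requires Ti(II). Ti sits in group 4, so the d-electron count is 4 − 2 = 2. The d² configuration leaves the e_g set evenly filled (or empty) — no strong Jahn–Teller driving force.

[CuBr₆]⁴−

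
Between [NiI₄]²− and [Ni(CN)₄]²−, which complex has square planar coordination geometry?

[Ni(CN)₄]²−

For [NiI₄]²−: Ligand charges: each iodide is −1. With an overall charge of −2 the nickel centre must be in the +2 oxidation state. Nickel is a group-10 element; Ni(II) is therefore d⁸. Iodide is a weak-field ligand. With weak-field ligands the CFSE gain from square planar is small, so a 3d d⁸ ion takes the sterically preferred tetrahedral geometry. → tetrahedral.
For [Ni(CN)₄]²−: Each cyanide is −1; balancing the −2 overall charge requires Ni(II). Nickel is a group-10 element; Ni(II) is therefore d⁸. Cyanide is a strong-field ligand (high in the spectrochemical series). A 3d d⁸ ion with strong-field ligands gains enough CFSE to favour square planar over tetrahedral. → square planar.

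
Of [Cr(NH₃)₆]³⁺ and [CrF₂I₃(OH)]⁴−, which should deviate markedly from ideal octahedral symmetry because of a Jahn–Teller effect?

[Cr(NH₃)₆]³⁺: Ammonia is neutral; balancing the +3 overall charge requires Cr(III). Group 6 minus oxidation state 3 gives a d³ configuration. The d³ configuration leaves the e_g set evenly filled (or empty) — no strong Jahn–Teller driving force.
[CrF₂I₃(OH)]⁴−: Each fluoride is −1; each iodide is −1; each hydroxide is −1; balancing the −4 overall charge requires Cr(II). Chromium is a group-6 element; Cr(II) is therefore d⁴. Fluoride, hydroxide, and iodide are weak-field ligands for a first-row metal, so the complex is high-spin. The t₂g³e_g¹ (high-spin) configuration has an unevenly filled e_g set; the Jahn–Teller theorem predicts a tetragonal distortion (typically axial elongation) to lift the degeneracy.

[CrF₂I₃(OH)]⁴−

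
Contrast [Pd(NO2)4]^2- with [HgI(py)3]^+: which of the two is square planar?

[Pd(NO2)4]^2-

For [Pd(NO2)4]^2-: Ligand charges: each nitro (N-bound nitrite) is −1. With an overall charge of −2 the palladium centre must be in the +2 oxidation state. Pd sits in group 10, so the d-electron count is 10 − 2 = 8. A 4d d⁸ ion has a large crystal-field splitting; square planar leaves the high-energy d_{x²−y²} orbital empty and maximises CFSE. → square planar.
For [HgI(py)3]^+: Each iodide is −1; pyridine is neutral; balancing the +1 overall charge requires Hg(II). Group 12 minus oxidation state 2 gives a d¹⁰ configuration. A d¹⁰ ion has no crystal-field stabilisation preference between square planar and tetrahedral, so four ligands adopt the sterically favoured tetrahedral geometry. → tetrahedral.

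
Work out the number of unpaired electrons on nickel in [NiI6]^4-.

2 unpaired electrons

Each iodide is −1; balancing the −4 overall charge requires Ni(II).
Nickel is a group-10 element; Ni(II) is therefore d⁸.
In an octahedral field the d⁸ configuration is t₂g⁶e_g² (only one arrangement possible), giving 2 unpaired electrons.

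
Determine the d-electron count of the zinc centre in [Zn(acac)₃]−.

d¹⁰

Summing ligand charges against the −1 overall charge gives an oxidation state of +2 for zinc.
Zinc is a group-12 element; Zn(II) is therefore d¹⁰.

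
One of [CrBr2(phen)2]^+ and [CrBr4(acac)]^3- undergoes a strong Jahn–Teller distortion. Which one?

[CrBr4(acac)]^3-

[CrBr2(phen)2]^+: Each bromide is −1; 1,10-phenanthroline is neutral; balancing the +1 overall charge requires Cr(III). Chromium is a group-6 element; Cr(III) is therefore d³. The d³ configuration leaves the e_g set evenly filled (or empty) — no strong Jahn–Teller driving force.
[CrBr4(acac)]^3-: Summing ligand charges against the −3 overall charge gives an oxidation state of +2 for chromium. Cr sits in group 6, so the d-electron count is 6 − 2 = 4. Acetylacetonate and bromide are weak-field ligands for a first-row metal, so the complex is high-spin. The t₂g³e_g¹ (high-spin) configuration has an unevenly filled e_g set; the Jahn–Teller theorem predicts a tetragonal distortion (typically axial elongation) to lift the degeneracy.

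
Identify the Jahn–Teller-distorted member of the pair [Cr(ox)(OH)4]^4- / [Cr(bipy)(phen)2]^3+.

[Cr(ox)(OH)4]^4-

[Cr(ox)(OH)4]^4-: Each oxalate is −2; each hydroxide is −1; balancing the −4 overall charge requires Cr(II). Chromium is a group-6 element; Cr(II) is therefore d⁴. Hydroxide and oxalate are weak-field ligands for a first-row metal, so the complex is high-spin. The t₂g³e_g¹ (high-spin) configuration has an unevenly filled e_g set; the Jahn–Teller theorem predicts a tetragonal distortion (typically axial elongation) to lift the degeneracy.
[Cr(bipy)(phen)2]^3+: 2,2′-bipyridine is neutral; 1,10-phenanthroline is neutral; balancing the +3 overall charge requires Cr(III). Cr sits in group 6, so the d-electron count is 6 − 3 = 3. The d³ configuration leaves the e_g set evenly filled (or empty) — no strong Jahn–Teller driving force.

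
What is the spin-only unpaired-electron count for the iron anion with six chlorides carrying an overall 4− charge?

4 unpaired electrons

Each chloride is −1; balancing the −4 overall charge requires Fe(II).
Group 8 minus oxidation state 2 gives a d⁶ configuration.
The spin state decides the count: Chloride is a weak-field ligand for a first-row metal, so the complex is high-spin.
An octahedral high-spin d⁶ ion is t₂g⁴e_g², giving 4 unpaired electrons.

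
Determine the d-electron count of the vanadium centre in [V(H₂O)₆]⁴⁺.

d1

Summing ligand charges against the +4 overall charge gives an oxidation state of +4 for vanadium.
Group 5 minus oxidation state 4 gives a d¹ configuration.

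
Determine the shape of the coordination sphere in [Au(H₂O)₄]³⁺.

square planar

Water is neutral; balancing the +3 overall charge requires Au(III).
Group 11 minus oxidation state 3 gives a d⁸ configuration.
With 4 monodentate ligands the coordination number is 4.
A 5d d⁸ ion has a large crystal-field splitting; square planar leaves the high-energy d_{x²−y²} orbital empty and maximises CFSE.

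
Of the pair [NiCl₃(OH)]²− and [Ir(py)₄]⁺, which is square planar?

[Ir(py)₄]⁺

For [NiCl₃(OH)]²−: Ligand charges: each chloride is −1; each hydroxide is −1. With an overall charge of −2 the nickel centre must be in the +2 oxidation state. Group 10 minus oxidation state 2 gives a d⁸ configuration. Chloride and hydroxide are weak-field ligands. With weak-field ligands the CFSE gain from square planar is small, so a 3d d⁸ ion takes the sterically preferred tetrahedral geometry. → tetrahedral.
For [Ir(py)₄]⁺: Pyridine is neutral; balancing the +1 overall charge requires Ir(I). Ir sits in group 9, so the d-electron count is 9 − 1 = 8. A 5d d⁸ ion has a large crystal-field splitting; square planar leaves the high-energy d_{x²−y²} orbital empty and maximises CFSE. → square planar.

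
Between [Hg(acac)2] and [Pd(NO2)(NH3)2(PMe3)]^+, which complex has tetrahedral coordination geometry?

For [Hg(acac)2]: Each acetylacetonate is −1; balancing the 0 overall charge requires Hg(II). Group 12 minus oxidation state 2 gives a d¹⁰ configuration. A d¹⁰ ion has no crystal-field stabilisation preference between square planar and tetrahedral, so four ligands adopt the sterically favoured tetrahedral geometry. → tetrahedral.
For [Pd(NO2)(NH3)2(PMe3)]^+: Each nitro (N-bound nitrite) is −1; ammonia is neutral; trimethylphosphine is neutral; balancing the +1 overall charge requires Pd(II). Palladium is a group-10 element; Pd(II) is therefore d⁸. A 4d d⁸ ion has a large crystal-field splitting; square planar leaves the high-energy d_{x²−y²} orbital empty and maximises CFSE. → square planar.

[Hg(acac)2]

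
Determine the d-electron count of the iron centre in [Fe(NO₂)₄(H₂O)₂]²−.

Ligand charges: each nitro (N-bound nitrite) is −1; water is neutral. With an overall charge of −2 the iron centre must be in the +2 oxidation state.
Iron is a group-8 element; Fe(II) is therefore d⁶.

d6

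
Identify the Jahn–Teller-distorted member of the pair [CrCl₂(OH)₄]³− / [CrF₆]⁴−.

[CrCl₂(OH)₄]³−: Ligand charges: each chloride is −1; each hydroxide is −1. With an overall charge of −3 the chromium centre must be in the +3 oxidation state. Cr sits in group 6, so the d-electron count is 6 − 3 = 3. The d³ configuration leaves the e_g set evenly filled (or empty) — no strong Jahn–Teller driving force.
[CrF₆]⁴−: Summing ligand charges against the −4 overall charge gives an oxidation state of +2 for chromium. Group 6 minus oxidation state 2 gives a d⁴ configuration. Fluoride is a weak-field ligand for a first-row metal, so the complex is high-spin. The t₂g³e_g¹ (high-spin) configuration has an unevenly filled e_g set; the Jahn–Teller theorem predicts a tetragonal distortion (typically axial elongation) to lift the degeneracy.

[CrF₆]⁴−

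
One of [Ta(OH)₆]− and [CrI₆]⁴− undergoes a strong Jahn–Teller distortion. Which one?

[Ta(OH)₆]−: Summing ligand charges against the −1 overall charge gives an oxidation state of +5 for tantalum. Group 5 minus oxidation state 5 gives a d⁰ configuration. The d⁰ configuration leaves the e_g set evenly filled (or empty) — no strong Jahn–Teller driving force.
[CrI₆]⁴−: Summing ligand charges against the −4 overall charge gives an oxidation state of +2 for chromium. Group 6 minus oxidation state 2 gives a d⁴ configuration. Iodide is a weak-field ligand for a first-row metal, so the complex is high-spin. The t₂g³e_g¹ (high-spin) configuration has an unevenly filled e_g set; the Jahn–Teller theorem predicts a tetragonal distortion (typically axial elongation) to lift the degeneracy.

[CrI₆]⁴−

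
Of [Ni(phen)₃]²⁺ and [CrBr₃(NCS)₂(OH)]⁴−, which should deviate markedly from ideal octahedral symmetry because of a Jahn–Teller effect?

[CrBr₃(NCS)₂(OH)]⁴−

[Ni(phen)₃]²⁺: Summing ligand charges against the +2 overall charge gives an oxidation state of +2 for nickel. Group 10 minus oxidation state 2 gives a d⁸ configuration. The d⁸ configuration leaves the e_g set evenly filled (or empty) — no strong Jahn–Teller driving force.
[CrBr₃(NCS)₂(OH)]⁴−: Summing ligand charges against the −4 overall charge gives an oxidation state of +2 for chromium. Cr sits in group 6, so the d-electron count is 6 − 2 = 4. Bromide, hydroxide, and isothiocyanate are weak-field ligands for a first-row metal, so the complex is high-spin. The t₂g³e_g¹ (high-spin) configuration has an unevenly filled e_g set; the Jahn–Teller theorem predicts a tetragonal distortion (typically axial elongation) to lift the degeneracy.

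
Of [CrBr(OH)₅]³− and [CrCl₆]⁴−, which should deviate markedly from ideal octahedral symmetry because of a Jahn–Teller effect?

[CrCl₆]⁴−

[CrBr(OH)₅]³−: Summing ligand charges against the −3 overall charge gives an oxidation state of +3 for chromium. Chromium is a group-6 element; Cr(III) is therefore d³. The d³ configuration leaves the e_g set evenly filled (or empty) — no strong Jahn–Teller driving force.
[CrCl₆]⁴−: Summing ligand charges against the −4 overall charge gives an oxidation state of +2 for chromium. Group 6 minus oxidation state 2 gives a d⁴ configuration. Chloride is a weak-field ligand for a first-row metal, so the complex is high-spin. The t₂g³e_g¹ (high-spin) configuration has an unevenly filled e_g set; the Jahn–Teller theorem predicts a tetragonal distortion (typically axial elongation) to lift the degeneracy.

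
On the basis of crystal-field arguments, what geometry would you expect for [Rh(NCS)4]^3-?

Summing ligand charges against the −3 overall charge gives an oxidation state of +1 for rhodium.
Group 9 minus oxidation state 1 gives a d⁸ configuration.
Coordination number: 4.
A 4d d⁸ ion has a large crystal-field splitting; square planar leaves the high-energy d_{x²−y²} orbital empty and maximises CFSE.

square planar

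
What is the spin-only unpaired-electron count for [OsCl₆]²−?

2 unpaired electrons

Ligand charges: each chloride is −1. With an overall charge of −2 the osmium centre must be in the +4 oxidation state.
Group 8 minus oxidation state 4 gives a d⁴ configuration.
The spin state decides the count: a 5d ion has a large Δₒ and is invariably low-spin.
An octahedral low-spin d⁴ ion is t₂g⁴e_g⁰, giving 2 unpaired electrons.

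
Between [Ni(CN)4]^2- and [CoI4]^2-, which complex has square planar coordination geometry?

For [Ni(CN)4]^2-: Ligand charges: each cyanide is −1. With an overall charge of −2 the nickel centre must be in the +2 oxidation state. Nickel is a group-10 element; Ni(II) is therefore d⁸. Cyanide is a strong-field ligand (high in the spectrochemical series). A 3d d⁸ ion with strong-field ligands gains enough CFSE to favour square planar over tetrahedral. → square planar.
For [CoI4]^2-: Each iodide is −1; balancing the −2 overall charge requires Co(II). Cobalt is a group-9 element; Co(II) is therefore d⁷. For a high-spin 3d d⁷ ion with weak-field ligands the small Δₜ gives little square-planar CFSE advantage, so four ligands adopt the sterically favoured tetrahedral geometry. → tetrahedral.

[Ni(CN)4]^2-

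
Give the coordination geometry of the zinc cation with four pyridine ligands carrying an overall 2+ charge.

tetrahedral

Ligand charges: pyridine is neutral. With an overall charge of +2 the zinc centre must be in the +2 oxidation state.
Group 12 minus oxidation state 2 gives a d¹⁰ configuration.
Coordination number: 4.
A d¹⁰ ion has no crystal-field stabilisation preference between square planar and tetrahedral, so four ligands adopt the sterically favoured tetrahedral geometry.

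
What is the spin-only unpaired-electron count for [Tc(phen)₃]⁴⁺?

1,10-phenanthroline is neutral; balancing the +4 overall charge requires Tc(IV).
Group 7 minus oxidation state 4 gives a d³ configuration.
Counting donor atoms: 3×1,10-phenanthroline (bidentate) → 6 donors. Coordination number = 6.
In an octahedral field the d³ configuration is t₂g³e_g⁰ (only one arrangement possible), giving 3 unpaired electrons.

3 unpaired electrons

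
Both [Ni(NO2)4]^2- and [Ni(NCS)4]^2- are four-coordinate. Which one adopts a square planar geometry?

For [Ni(NO2)4]^2-: Summing ligand charges against the −2 overall charge gives an oxidation state of +2 for nickel. Ni sits in group 10, so the d-electron count is 10 − 2 = 8. Nitro (N-bound nitrite) is a strong-field ligand (high in the spectrochemical series). A 3d d⁸ ion with strong-field ligands gains enough CFSE to favour square planar over tetrahedral. → square planar.
For [Ni(NCS)4]^2-: Each isothiocyanate is −1; balancing the −2 overall charge requires Ni(II). Group 10 minus oxidation state 2 gives a d⁸ configuration. Isothiocyanate is a weak-field ligand. With weak-field ligands the CFSE gain from square planar is small, so a 3d d⁸ ion takes the sterically preferred tetrahedral geometry. → tetrahedral.

[Ni(NO2)4]^2-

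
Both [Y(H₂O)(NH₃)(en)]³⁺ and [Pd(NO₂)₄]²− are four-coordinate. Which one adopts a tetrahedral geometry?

For [Y(H₂O)(NH₃)(en)]³⁺: Ligand charges: water is neutral; ammonia is neutral; ethylenediamine is neutral. With an overall charge of +3 the yttrium centre must be in the +3 oxidation state. Y sits in group 3, so the d-electron count is 3 − 3 = 0. A d⁰ ion has no crystal-field stabilisation preference between square planar and tetrahedral, so four ligands adopt the sterically favoured tetrahedral geometry. → tetrahedral.
For [Pd(NO₂)₄]²−: Summing ligand charges against the −2 overall charge gives an oxidation state of +2 for palladium. Palladium is a group-10 element; Pd(II) is therefore d⁸. A 4d d⁸ ion has a large crystal-field splitting; square planar leaves the high-energy d_{x²−y²} orbital empty and maximises CFSE. → square planar.

[Y(H₂O)(NH₃)(en)]³⁺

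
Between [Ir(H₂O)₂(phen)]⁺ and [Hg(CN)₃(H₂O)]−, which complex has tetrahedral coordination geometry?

[Hg(CN)₃(H₂O)]−

For [Ir(H₂O)₂(phen)]⁺: Summing ligand charges against the +1 overall charge gives an oxidation state of +1 for iridium. Iridium is a group-9 element; Ir(I) is therefore d⁸. A 5d d⁸ ion has a large crystal-field splitting; square planar leaves the high-energy d_{x²−y²} orbital empty and maximises CFSE. → square planar.
For [Hg(CN)₃(H₂O)]−: Summing ligand charges against the −1 overall charge gives an oxidation state of +2 for mercury. Group 12 minus oxidation state 2 gives a d¹⁰ configuration. A d¹⁰ ion has no crystal-field stabilisation preference between square planar and tetrahedral, so four ligands adopt the sterically favoured tetrahedral geometry. → tetrahedral.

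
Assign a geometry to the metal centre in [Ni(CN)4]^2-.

Each cyanide is −1; balancing the −2 overall charge requires Ni(II).
Ni sits in group 10, so the d-electron count is 10 − 2 = 8.
Coordination number: 4.
Cyanide is a strong-field ligand (high in the spectrochemical series).
A 3d d⁸ ion with strong-field ligands gains enough CFSE to favour square planar over tetrahedral.

square planar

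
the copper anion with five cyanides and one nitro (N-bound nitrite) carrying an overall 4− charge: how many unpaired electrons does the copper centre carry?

1 unpaired electron

Each cyanide is −1; each nitro (N-bound nitrite) is −1; balancing the −4 overall charge requires Cu(II).
Group 11 minus oxidation state 2 gives a d⁹ configuration.
In an octahedral field the d⁹ configuration is t₂g⁶e_g³ (only one arrangement possible), giving 1 unpaired electron.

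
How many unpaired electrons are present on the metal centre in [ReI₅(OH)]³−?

2 unpaired electrons

Summing ligand charges against the −3 overall charge gives an oxidation state of +3 for rhenium.
Group 7 minus oxidation state 3 gives a d⁴ configuration.
The spin state decides the count: a 5d ion has a large Δₒ and is invariably low-spin.
An octahedral low-spin d⁴ ion is t₂g⁴e_g⁰, giving 2 unpaired electrons.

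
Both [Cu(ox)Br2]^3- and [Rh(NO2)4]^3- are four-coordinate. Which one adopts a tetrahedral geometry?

For [Cu(ox)Br2]^3-: Each oxalate is −2; each bromide is −1; balancing the −3 overall charge requires Cu(I). Cu sits in group 11, so the d-electron count is 11 − 1 = 10. A d¹⁰ ion has no crystal-field stabilisation preference between square planar and tetrahedral, so four ligands adopt the sterically favoured tetrahedral geometry. → tetrahedral.
For [Rh(NO2)4]^3-: Each nitro (N-bound nitrite) is −1; balancing the −3 overall charge requires Rh(I). Rh sits in group 9, so the d-electron count is 9 − 1 = 8. A 4d d⁸ ion has a large crystal-field splitting; square planar leaves the high-energy d_{x²−y²} orbital empty and maximises CFSE. → square planar.

[Cu(ox)Br2]^3-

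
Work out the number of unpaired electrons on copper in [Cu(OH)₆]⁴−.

1 unpaired electron

Each hydroxide is −1; balancing the −4 overall charge requires Cu(II).
Cu sits in group 11, so the d-electron count is 11 − 2 = 9.
In an octahedral field the d⁹ configuration is t₂g⁶e_g³ (only one arrangement possible), giving 1 unpaired electron.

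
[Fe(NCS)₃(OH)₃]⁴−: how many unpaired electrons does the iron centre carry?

Each isothiocyanate is −1; each hydroxide is −1; balancing the −4 overall charge requires Fe(II).
Group 8 minus oxidation state 2 gives a d⁶ configuration.
The spin state decides the count: Hydroxide and isothiocyanate are weak-field ligands for a first-row metal, so the complex is high-spin.
An octahedral high-spin d⁶ ion is t₂g⁴e_g², giving 4 unpaired electrons.

4 unpaired electrons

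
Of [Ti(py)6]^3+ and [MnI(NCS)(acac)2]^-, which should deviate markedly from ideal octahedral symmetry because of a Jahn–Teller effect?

[Ti(py)6]^3+: Ligand charges: pyridine is neutral. With an overall charge of +3 the titanium centre must be in the +3 oxidation state. Ti sits in group 4, so the d-electron count is 4 − 3 = 1. The d¹ configuration leaves the e_g set evenly filled (or empty) — no strong Jahn–Teller driving force.
[MnI(NCS)(acac)2]^-: Summing ligand charges against the −1 overall charge gives an oxidation state of +3 for manganese. Mn sits in group 7, so the d-electron count is 7 − 3 = 4. Acetylacetonate, iodide, and isothiocyanate are weak-field ligands for a first-row metal, so the complex is high-spin. The t₂g³e_g¹ (high-spin) configuration has an unevenly filled e_g set; the Jahn–Teller theorem predicts a tetragonal distortion (typically axial elongation) to lift the degeneracy.

[MnI(NCS)(acac)2]^-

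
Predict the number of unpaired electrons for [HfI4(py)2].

Summing ligand charges against the 0 overall charge gives an oxidation state of +4 for hafnium.
Group 4 minus oxidation state 4 gives a d⁰ configuration.
In an octahedral field the d⁰ configuration is t₂g⁰e_g⁰, giving 0 unpaired electrons.

0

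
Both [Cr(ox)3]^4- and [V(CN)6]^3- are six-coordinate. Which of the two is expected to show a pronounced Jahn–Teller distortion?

[Cr(ox)3]^4-: Each oxalate is −2; balancing the −4 overall charge requires Cr(II). Chromium is a group-6 element; Cr(II) is therefore d⁴. Oxalate is a weak-field ligand for a first-row metal, so the complex is high-spin. The t₂g³e_g¹ (high-spin) configuration has an unevenly filled e_g set; the Jahn–Teller theorem predicts a tetragonal distortion (typically axial elongation) to lift the degeneracy.
[V(CN)6]^3-: Ligand charges: each cyanide is −1. With an overall charge of −3 the vanadium centre must be in the +3 oxidation state. V sits in group 5, so the d-electron count is 5 − 3 = 2. The d² configuration leaves the e_g set evenly filled (or empty) — no strong Jahn–Teller driving force.

[Cr(ox)3]^4-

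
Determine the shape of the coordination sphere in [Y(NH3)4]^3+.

tetrahedral

Summing ligand charges against the +3 overall charge gives an oxidation state of +3 for yttrium.
Group 3 minus oxidation state 3 gives a d⁰ configuration.
With 4 monodentate ligands the coordination number is 4.
A d⁰ ion has no crystal-field stabilisation preference between square planar and tetrahedral, so four ligands adopt the sterically favoured tetrahedral geometry.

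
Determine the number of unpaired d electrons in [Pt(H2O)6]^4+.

0

Water is neutral; balancing the +4 overall charge requires Pt(IV).
Pt sits in group 10, so the d-electron count is 10 − 4 = 6.
The spin state decides the count: a 5d ion has a large Δₒ and is invariably low-spin.
An octahedral low-spin d⁶ ion is t₂g⁶e_g⁰, giving 0 unpaired electrons.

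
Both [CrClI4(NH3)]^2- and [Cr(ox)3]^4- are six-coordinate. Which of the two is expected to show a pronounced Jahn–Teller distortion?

[CrClI4(NH3)]^2-: Ligand charges: each chloride is −1; each iodide is −1; ammonia is neutral. With an overall charge of −2 the chromium centre must be in the +3 oxidation state. Cr sits in group 6, so the d-electron count is 6 − 3 = 3. The d³ configuration leaves the e_g set evenly filled (or empty) — no strong Jahn–Teller driving force.
[Cr(ox)3]^4-: Summing ligand charges against the −4 overall charge gives an oxidation state of +2 for chromium. Group 6 minus oxidation state 2 gives a d⁴ configuration. Oxalate is a weak-field ligand for a first-row metal, so the complex is high-spin. The t₂g³e_g¹ (high-spin) configuration has an unevenly filled e_g set; the Jahn–Teller theorem predicts a tetragonal distortion (typically axial elongation) to lift the degeneracy.

[Cr(ox)3]^4-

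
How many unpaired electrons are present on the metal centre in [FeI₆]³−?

5 unpaired electrons

Summing ligand charges against the −3 overall charge gives an oxidation state of +3 for iron.
Iron is a group-8 element; Fe(III) is therefore d⁵.
The spin state decides the count: Iodide is a weak-field ligand for a first-row metal, so the complex is high-spin.
An octahedral high-spin d⁵ ion is t₂g³e_g², giving 5 unpaired electrons.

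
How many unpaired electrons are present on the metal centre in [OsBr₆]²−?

Summing ligand charges against the −2 overall charge gives an oxidation state of +4 for osmium.
Os sits in group 8, so the d-electron count is 8 − 4 = 4.
The spin state decides the count: a 5d ion has a large Δₒ and is invariably low-spin.
An octahedral low-spin d⁴ ion is t₂g⁴e_g⁰, giving 2 unpaired electrons.

2 unpaired electrons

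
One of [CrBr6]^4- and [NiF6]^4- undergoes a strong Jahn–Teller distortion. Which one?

[CrBr6]^4-: Each bromide is −1; balancing the −4 overall charge requires Cr(II). Chromium is a group-6 element; Cr(II) is therefore d⁴. Bromide is a weak-field ligand for a first-row metal, so the complex is high-spin. The t₂g³e_g¹ (high-spin) configuration has an unevenly filled e_g set; the Jahn–Teller theorem predicts a tetragonal distortion (typically axial elongation) to lift the degeneracy.
[NiF6]^4-: Each fluoride is −1; balancing the −4 overall charge requires Ni(II). Group 10 minus oxidation state 2 gives a d⁸ configuration. The d⁸ configuration leaves the e_g set evenly filled (or empty) — no strong Jahn–Teller driving force.

[CrBr6]^4-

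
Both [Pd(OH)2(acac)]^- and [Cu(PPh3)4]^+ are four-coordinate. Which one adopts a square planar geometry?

[Pd(OH)2(acac)]^-

For [Pd(OH)2(acac)]^-: Each hydroxide is −1; each acetylacetonate is −1; balancing the −1 overall charge requires Pd(II). Pd sits in group 10, so the d-electron count is 10 − 2 = 8. A 4d d⁸ ion has a large crystal-field splitting; square planar leaves the high-energy d_{x²−y²} orbital empty and maximises CFSE. → square planar.
For [Cu(PPh3)4]^+: Triphenylphosphine is neutral; balancing the +1 overall charge requires Cu(I). Copper is a group-11 element; Cu(I) is therefore d¹⁰. A d¹⁰ ion has no crystal-field stabilisation preference between square planar and tetrahedral, so four ligands adopt the sterically favoured tetrahedral geometry. → tetrahedral.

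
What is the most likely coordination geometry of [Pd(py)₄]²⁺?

Ligand charges: pyridine is neutral. With an overall charge of +2 the palladium centre must be in the +2 oxidation state.
Palladium is a group-10 element; Pd(II) is therefore d⁸.
Coordination number: 4.
A 4d d⁸ ion has a large crystal-field splitting; square planar leaves the high-energy d_{x²−y²} orbital empty and maximises CFSE.

square planar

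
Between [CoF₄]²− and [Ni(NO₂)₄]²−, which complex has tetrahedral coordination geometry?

[CoF₄]²−

For [CoF₄]²−: Each fluoride is −1; balancing the −2 overall charge requires Co(II). Group 9 minus oxidation state 2 gives a d⁷ configuration. For a high-spin 3d d⁷ ion with weak-field ligands the small Δₜ gives little square-planar CFSE advantage, so four ligands adopt the sterically favoured tetrahedral geometry. → tetrahedral.
For [Ni(NO₂)₄]²−: Ligand charges: each nitro (N-bound nitrite) is −1. With an overall charge of −2 the nickel centre must be in the +2 oxidation state. Nickel is a group-10 element; Ni(II) is therefore d⁸. Nitro (N-bound nitrite) is a strong-field ligand (high in the spectrochemical series). A 3d d⁸ ion with strong-field ligands gains enough CFSE to favour square planar over tetrahedral. → square planar.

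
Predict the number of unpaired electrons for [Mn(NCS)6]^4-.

5

Each isothiocyanate is −1; balancing the −4 overall charge requires Mn(II).
Group 7 minus oxidation state 2 gives a d⁵ configuration.
The spin state decides the count: Isothiocyanate is a weak-field ligand for a first-row metal, so the complex is high-spin.
An octahedral high-spin d⁵ ion is t₂g³e_g², giving 5 unpaired electrons.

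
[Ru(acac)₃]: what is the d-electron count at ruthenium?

d⁵

Each acetylacetonate is −1; balancing the 0 overall charge requires Ru(III).
Ruthenium is a group-8 element; Ru(III) is therefore d⁵.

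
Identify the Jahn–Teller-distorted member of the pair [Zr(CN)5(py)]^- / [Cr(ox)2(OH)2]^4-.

[Cr(ox)2(OH)2]^4-

[Zr(CN)5(py)]^-: Each cyanide is −1; pyridine is neutral; balancing the −1 overall charge requires Zr(IV). Zirconium is a group-4 element; Zr(IV) is therefore d⁰. The d⁰ configuration leaves the e_g set evenly filled (or empty) — no strong Jahn–Teller driving force.
[Cr(ox)2(OH)2]^4-: Ligand charges: each oxalate is −2; each hydroxide is −1. With an overall charge of −4 the chromium centre must be in the +2 oxidation state. Chromium is a group-6 element; Cr(II) is therefore d⁴. Hydroxide and oxalate are weak-field ligands for a first-row metal, so the complex is high-spin. The t₂g³e_g¹ (high-spin) configuration has an unevenly filled e_g set; the Jahn–Teller theorem predicts a tetragonal distortion (typically axial elongation) to lift the degeneracy.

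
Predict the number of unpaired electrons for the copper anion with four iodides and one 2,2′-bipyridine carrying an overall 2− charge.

1

Summing ligand charges against the −2 overall charge gives an oxidation state of +2 for copper.
Cu sits in group 11, so the d-electron count is 11 − 2 = 9.
Counting donor atoms: 4×iodide (monodentate) → 4 donors; 1×2,2′-bipyridine (bidentate) → 2 donors. Coordination number = 6.
In an octahedral field the d⁹ configuration is t₂g⁶e_g³ (only one arrangement possible), giving 1 unpaired electron.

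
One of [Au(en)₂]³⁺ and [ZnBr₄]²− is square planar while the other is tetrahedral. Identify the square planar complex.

[Au(en)₂]³⁺

For [Au(en)₂]³⁺: Ethylenediamine is neutral; balancing the +3 overall charge requires Au(III). Au sits in group 11, so the d-electron count is 11 − 3 = 8. A 5d d⁸ ion has a large crystal-field splitting; square planar leaves the high-energy d_{x²−y²} orbital empty and maximises CFSE. → square planar.
For [ZnBr₄]²−: Summing ligand charges against the −2 overall charge gives an oxidation state of +2 for zinc. Group 12 minus oxidation state 2 gives a d¹⁰ configuration. A d¹⁰ ion has no crystal-field stabilisation preference between square planar and tetrahedral, so four ligands adopt the sterically favoured tetrahedral geometry. → tetrahedral.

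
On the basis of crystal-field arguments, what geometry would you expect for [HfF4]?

tetrahedral

Ligand charges: each fluoride is −1. With an overall charge of 0 the hafnium centre must be in the +4 oxidation state.
Group 4 minus oxidation state 4 gives a d⁰ configuration.
With 4 monodentate ligands the coordination number is 4.
A d⁰ ion has no crystal-field stabilisation preference between square planar and tetrahedral, so four ligands adopt the sterically favoured tetrahedral geometry.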